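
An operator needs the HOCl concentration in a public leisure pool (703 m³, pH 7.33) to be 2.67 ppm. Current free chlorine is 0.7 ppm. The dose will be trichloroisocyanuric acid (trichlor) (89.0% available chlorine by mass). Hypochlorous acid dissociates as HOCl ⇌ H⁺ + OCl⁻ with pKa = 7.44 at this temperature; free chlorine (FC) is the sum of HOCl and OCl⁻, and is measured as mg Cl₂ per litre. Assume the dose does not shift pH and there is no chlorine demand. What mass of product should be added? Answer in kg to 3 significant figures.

Volume: 703 m³ = 703,000 L.
[OCl⁻]/[HOCl] = 10^(pH − pKa) = 10^(7.33 − 7.44) = 0.7762; fraction as HOCl = 1/(1 + 0.7762) = 0.563.
Free chlorine required for 2.67 ppm HOCl: 2.67 / 0.563 = 4.743 ppm.
FC to add: 4.743 − 0.7 = 4.043 mg/L as Cl₂.
Cl₂ equivalent: 4.043 mg/L × 703,000 L = 2842 g.
Product at 89.0% available Cl: 2842 / 0.89 = 3193 g.

3.19 kg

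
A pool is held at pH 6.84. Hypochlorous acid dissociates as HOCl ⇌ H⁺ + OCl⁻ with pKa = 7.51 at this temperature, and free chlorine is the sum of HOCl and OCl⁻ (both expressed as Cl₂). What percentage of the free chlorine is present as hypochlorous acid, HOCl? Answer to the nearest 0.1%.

82.4%

[OCl⁻]/[HOCl] = 10^(pH − pKa) = 10^(6.84 − 7.51) = 10^-0.67 = 0.2138.
Fraction as HOCl = 1 / (1 + 0.2138) = 0.8239.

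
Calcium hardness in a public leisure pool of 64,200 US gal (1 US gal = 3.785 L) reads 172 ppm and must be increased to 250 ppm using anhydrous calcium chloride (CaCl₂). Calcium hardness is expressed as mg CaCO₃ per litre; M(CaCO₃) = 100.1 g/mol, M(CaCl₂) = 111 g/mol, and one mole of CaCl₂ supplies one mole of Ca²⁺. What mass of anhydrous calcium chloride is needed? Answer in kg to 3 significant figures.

Volume: 64,200 US gal × 3.785 L/gal = 242,997 L.
Hardness to add: (250 − 172) = 78 mg/L as CaCO₃ × 242,997 L = 18,950 g as CaCO₃.
Moles of Ca²⁺ (1 mol Ca²⁺ ≡ 1 mol CaCO₃): 18,950 / 100.1 g/mol = 189.3 mol.
Mass of CaCl₂: 189.3 × 111 = 21,020 g.

21.0 kg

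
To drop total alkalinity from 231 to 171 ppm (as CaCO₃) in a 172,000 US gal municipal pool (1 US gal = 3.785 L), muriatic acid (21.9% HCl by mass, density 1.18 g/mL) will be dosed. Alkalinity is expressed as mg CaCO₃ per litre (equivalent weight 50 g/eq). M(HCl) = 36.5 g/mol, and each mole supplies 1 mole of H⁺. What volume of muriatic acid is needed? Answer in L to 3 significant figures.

110 L

Volume: 172,000 US gal × 3.785 L/gal = 651,020 L.
Alkalinity to neutralize: (231 − 171) = 60 mg/L as CaCO₃ × 651,020 L = 39,060 g as CaCO₃.
Equivalents of H⁺ required: 39,060 ÷ 50 g/eq = 781.2 eq = 781.2 mol HCl.
Mass of HCl: 781.2 × 36.5 = 28,510 g.
Mass of 21.9% solution: 28,510 / 0.219 = 130,200 g.
Volume: 130,200 g ÷ 1.18 g/mL = 110,300 mL.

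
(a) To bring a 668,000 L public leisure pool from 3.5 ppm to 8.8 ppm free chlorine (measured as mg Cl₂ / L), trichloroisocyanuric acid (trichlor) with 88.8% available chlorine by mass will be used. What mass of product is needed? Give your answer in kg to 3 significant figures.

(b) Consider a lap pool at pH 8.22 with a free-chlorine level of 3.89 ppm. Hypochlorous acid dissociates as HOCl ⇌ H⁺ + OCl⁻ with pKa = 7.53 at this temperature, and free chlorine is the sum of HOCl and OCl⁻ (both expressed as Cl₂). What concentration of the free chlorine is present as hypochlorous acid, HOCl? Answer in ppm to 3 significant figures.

(a) 3.99 kg; (b) 0.660 ppm

(a) Chlorine deficit: 8.8 − 3.5 = 5.3 ppm = 5.3 mg/L as Cl₂.
(a) Cl₂ equivalent needed: 5.3 mg/L × 668,000 L = 3,540,000 mg = 3540 g.
(a) Product at 88.8% available chlorine: 3540 / 0.888 = 3987 g.

(b) [OCl⁻]/[HOCl] = 10^(pH − pKa) = 10^(8.22 − 7.53) = 10^0.69 = 4.898.
(b) Fraction as HOCl = 1 / (1 + 4.898) = 0.1696.
(b) HOCl = 0.1696 × 3.89 ppm = 0.6596 ppm.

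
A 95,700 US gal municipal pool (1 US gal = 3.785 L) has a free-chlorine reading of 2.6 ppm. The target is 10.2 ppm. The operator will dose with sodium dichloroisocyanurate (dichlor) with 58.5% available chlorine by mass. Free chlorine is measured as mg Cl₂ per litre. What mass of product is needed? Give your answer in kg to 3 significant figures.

4.71 kg

Volume: 95,700 US gal × 3.785 L/gal = 362,224 L.
Chlorine deficit: 10.2 − 2.6 = 7.6 ppm = 7.6 mg/L as Cl₂.
Cl₂ equivalent needed: 7.6 mg/L × 362,224 L = 2,753,000 mg = 2753 g.
Product at 58.5% available chlorine: 2753 / 0.585 = 4706 g.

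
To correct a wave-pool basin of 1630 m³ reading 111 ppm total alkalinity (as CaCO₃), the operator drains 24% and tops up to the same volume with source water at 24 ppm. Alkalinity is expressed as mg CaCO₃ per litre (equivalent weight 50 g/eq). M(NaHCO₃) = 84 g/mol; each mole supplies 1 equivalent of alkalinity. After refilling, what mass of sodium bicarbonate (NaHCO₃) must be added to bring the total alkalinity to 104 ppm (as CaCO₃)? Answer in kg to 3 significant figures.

38.0 kg

Volume: 1630 m³ = 1,630,000 L.
After draining 24% and refilling: 111 × 0.76 + 24 × 0.24 = 90.12 ppm.
Deficit to target: 104 − 90.12 = 13.88 mg/L.
As CaCO₃: 13.88 mg/L × 1,630,000 L = 22,620 g; ÷ 50 g/eq ÷ 1 = 452.5 mol NaHCO₃.
Mass: 452.5 × 84 = 38,010 g.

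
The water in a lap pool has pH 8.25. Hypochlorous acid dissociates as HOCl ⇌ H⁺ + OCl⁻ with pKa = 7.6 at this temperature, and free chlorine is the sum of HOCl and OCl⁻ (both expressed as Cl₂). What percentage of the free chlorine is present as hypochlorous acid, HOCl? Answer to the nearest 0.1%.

18.3%

[OCl⁻]/[HOCl] = 10^(pH − pKa) = 10^(8.25 − 7.6) = 10^0.65 = 4.467.
Fraction as HOCl = 1 / (1 + 4.467) = 0.1829.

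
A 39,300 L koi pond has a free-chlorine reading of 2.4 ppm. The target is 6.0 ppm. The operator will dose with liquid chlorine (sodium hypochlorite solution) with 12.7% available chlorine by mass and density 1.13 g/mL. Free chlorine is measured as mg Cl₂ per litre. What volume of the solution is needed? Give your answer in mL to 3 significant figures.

Chlorine deficit: 6.0 − 2.4 = 3.6 ppm = 3.6 mg/L as Cl₂.
Cl₂ equivalent needed: 3.6 mg/L × 39,300 L = 141,500 mg = 141.5 g.
Product at 12.7% available chlorine: 141.5 / 0.127 = 1114 g.
Volume at density 1.13 g/mL: 1114 g ÷ 1.13 g/mL = 985.9 mL.

986 mL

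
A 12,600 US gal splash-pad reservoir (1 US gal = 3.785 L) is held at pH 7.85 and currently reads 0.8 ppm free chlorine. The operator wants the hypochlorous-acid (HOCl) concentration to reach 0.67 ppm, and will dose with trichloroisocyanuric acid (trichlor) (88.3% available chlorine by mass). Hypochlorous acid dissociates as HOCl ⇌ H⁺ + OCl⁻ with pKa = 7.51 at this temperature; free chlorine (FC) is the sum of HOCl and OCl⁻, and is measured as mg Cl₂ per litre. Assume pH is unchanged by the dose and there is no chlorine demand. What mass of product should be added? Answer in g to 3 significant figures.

72.1 g

Volume: 12,600 US gal × 3.785 L/gal = 47,691 L.
[OCl⁻]/[HOCl] = 10^(pH − pKa) = 10^(7.85 − 7.51) = 2.188; fraction as HOCl = 1/(1 + 2.188) = 0.3137.
Free chlorine required for 0.67 ppm HOCl: 0.67 / 0.3137 = 2.136 ppm.
FC to add: 2.136 − 0.8 = 1.336 mg/L as Cl₂.
Cl₂ equivalent: 1.336 mg/L × 47,691 L = 63.71 g.
Product at 88.3% available Cl: 63.71 / 0.883 = 72.15 g.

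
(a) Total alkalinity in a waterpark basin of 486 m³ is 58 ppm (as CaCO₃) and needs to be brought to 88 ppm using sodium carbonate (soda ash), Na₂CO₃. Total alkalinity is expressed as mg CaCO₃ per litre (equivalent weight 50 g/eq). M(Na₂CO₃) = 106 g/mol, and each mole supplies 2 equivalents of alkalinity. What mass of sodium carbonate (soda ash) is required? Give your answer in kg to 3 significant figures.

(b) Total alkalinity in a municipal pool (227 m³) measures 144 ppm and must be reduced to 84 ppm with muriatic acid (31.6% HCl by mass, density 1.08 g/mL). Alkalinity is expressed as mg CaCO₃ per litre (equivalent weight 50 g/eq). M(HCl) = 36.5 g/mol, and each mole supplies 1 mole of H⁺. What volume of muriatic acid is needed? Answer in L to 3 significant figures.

(a) Volume: 486 m³ = 486,000 L.
(a) Alkalinity to add: (88 − 58) = 30 mg/L as CaCO₃ × 486,000 L = 14,580 g as CaCO₃.
(a) Equivalents: 14,580 g ÷ 50 g/eq = 291.6 eq.
(a) Each mole of Na₂CO₃ supplies 2 eq, so 291.6 / 2 = 145.8 mol.
(a) Mass: 145.8 mol × 106 g/mol = 15,450 g.

(b) Volume: 227 m³ = 227,000 L.
(b) Alkalinity to neutralize: (144 − 84) = 60 mg/L as CaCO₃ × 227,000 L = 13,620 g as CaCO₃.
(b) Equivalents of H⁺ required: 13,620 ÷ 50 g/eq = 272.4 eq = 272.4 mol HCl.
(b) Mass of HCl: 272.4 × 36.5 = 9943 g.
(b) Mass of 31.6% solution: 9943 / 0.316 = 31,460 g.
(b) Volume: 31,460 g ÷ 1.08 g/mL = 29,130 mL.

(a) 15.5 kg; (b) 29.1 L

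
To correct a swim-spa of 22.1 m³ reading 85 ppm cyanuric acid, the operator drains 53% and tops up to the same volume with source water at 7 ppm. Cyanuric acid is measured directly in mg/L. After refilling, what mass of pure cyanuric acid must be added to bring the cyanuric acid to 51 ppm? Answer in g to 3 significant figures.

Volume: 22.1 m³ = 22,100 L.
After draining 53% and refilling: 85 × 0.47 + 7 × 0.53 = 43.66 ppm.
Deficit to target: 51 − 43.66 = 7.34 mg/L.
Mass: 7.34 mg/L × 22,100 L = 162.2 g cyanuric acid.

162 g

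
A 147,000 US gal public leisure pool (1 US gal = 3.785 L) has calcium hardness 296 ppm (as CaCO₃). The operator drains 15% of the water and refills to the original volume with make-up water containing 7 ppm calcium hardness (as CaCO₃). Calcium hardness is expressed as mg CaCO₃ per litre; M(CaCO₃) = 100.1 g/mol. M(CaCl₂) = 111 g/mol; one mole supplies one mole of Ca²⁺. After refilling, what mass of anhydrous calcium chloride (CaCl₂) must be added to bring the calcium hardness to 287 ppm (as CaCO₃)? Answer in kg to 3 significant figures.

21.2 kg

Volume: 147,000 US gal × 3.785 L/gal = 556,395 L.
After draining 15% and refilling: 296 × 0.85 + 7 × 0.15 = 252.65 ppm.
Deficit to target: 287 − 252.65 = 34.35 mg/L.
As CaCO₃: 34.35 mg/L × 556,395 L = 19,110 g; ÷ 100.1 = 190.9 mol Ca²⁺.
Mass: 190.9 × 111 = 21,190 g.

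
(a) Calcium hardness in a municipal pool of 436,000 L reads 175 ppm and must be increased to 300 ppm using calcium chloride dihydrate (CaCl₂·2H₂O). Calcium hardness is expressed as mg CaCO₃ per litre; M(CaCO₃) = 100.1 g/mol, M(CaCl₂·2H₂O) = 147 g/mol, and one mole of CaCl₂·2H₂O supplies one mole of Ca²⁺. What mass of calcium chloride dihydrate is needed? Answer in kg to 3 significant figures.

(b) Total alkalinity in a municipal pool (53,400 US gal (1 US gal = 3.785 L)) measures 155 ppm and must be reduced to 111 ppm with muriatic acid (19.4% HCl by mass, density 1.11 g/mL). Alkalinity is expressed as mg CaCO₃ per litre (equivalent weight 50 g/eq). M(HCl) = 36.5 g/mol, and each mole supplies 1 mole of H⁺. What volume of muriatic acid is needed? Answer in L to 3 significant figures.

(a) 80.0 kg; (b) 30.1 L

(a) Hardness to add: (300 − 175) = 125 mg/L as CaCO₃ × 436,000 L = 54,500 g as CaCO₃.
(a) Moles of Ca²⁺ (1 mol Ca²⁺ ≡ 1 mol CaCO₃): 54,500 / 100.1 g/mol = 544.5 mol.
(a) Mass of CaCl₂·2H₂O: 544.5 × 147 = 80,030 g.

(b) Volume: 53,400 US gal × 3.785 L/gal = 202,119 L.
(b) Alkalinity to neutralize: (155 − 111) = 44 mg/L as CaCO₃ × 202,119 L = 8893 g as CaCO₃.
(b) Equivalents of H⁺ required: 8893 ÷ 50 g/eq = 177.9 eq = 177.9 mol HCl.
(b) Mass of HCl: 177.9 × 36.5 = 6492 g.
(b) Mass of 19.4% solution: 6492 / 0.194 = 33,460 g.
(b) Volume: 33,460 g ÷ 1.11 g/mL = 30,150 mL.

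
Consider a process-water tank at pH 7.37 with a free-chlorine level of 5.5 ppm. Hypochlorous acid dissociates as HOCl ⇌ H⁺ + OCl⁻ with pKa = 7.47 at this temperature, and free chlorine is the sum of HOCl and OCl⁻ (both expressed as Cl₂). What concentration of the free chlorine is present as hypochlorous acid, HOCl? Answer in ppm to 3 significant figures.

3.07 ppm

[OCl⁻]/[HOCl] = 10^(pH − pKa) = 10^(7.37 − 7.47) = 10^-0.10 = 0.7943.
Fraction as HOCl = 1 / (1 + 0.7943) = 0.5573.
HOCl = 0.5573 × 5.5 ppm = 3.065 ppm.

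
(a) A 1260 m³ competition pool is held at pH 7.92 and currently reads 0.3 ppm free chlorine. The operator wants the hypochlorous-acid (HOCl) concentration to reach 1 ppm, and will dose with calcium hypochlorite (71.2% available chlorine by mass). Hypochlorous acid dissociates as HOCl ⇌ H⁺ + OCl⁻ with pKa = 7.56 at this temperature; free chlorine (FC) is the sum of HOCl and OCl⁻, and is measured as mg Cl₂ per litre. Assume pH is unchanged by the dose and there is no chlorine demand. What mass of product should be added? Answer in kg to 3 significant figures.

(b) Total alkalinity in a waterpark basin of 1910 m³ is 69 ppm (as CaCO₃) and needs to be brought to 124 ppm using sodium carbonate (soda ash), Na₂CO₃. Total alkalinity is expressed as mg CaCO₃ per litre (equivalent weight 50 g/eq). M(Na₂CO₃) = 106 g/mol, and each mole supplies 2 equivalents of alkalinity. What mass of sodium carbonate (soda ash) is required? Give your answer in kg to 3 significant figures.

(a) 5.29 kg; (b) 111 kg

(a) Volume: 1260 m³ = 1,260,000 L.
(a) [OCl⁻]/[HOCl] = 10^(pH − pKa) = 10^(7.92 − 7.56) = 2.291; fraction as HOCl = 1/(1 + 2.291) = 0.3039.
(a) Free chlorine required for 1 ppm HOCl: 1 / 0.3039 = 3.291 ppm.
(a) FC to add: 3.291 − 0.3 = 2.991 mg/L as Cl₂.
(a) Cl₂ equivalent: 2.991 mg/L × 1,260,000 L = 3768 g.
(a) Product at 71.2% available Cl: 3768 / 0.712 = 5293 g.

(b) Volume: 1910 m³ = 1,910,000 L.
(b) Alkalinity to add: (124 − 69) = 55 mg/L as CaCO₃ × 1,910,000 L = 105,000 g as CaCO₃.
(b) Equivalents: 105,000 g ÷ 50 g/eq = 2101 eq.
(b) Each mole of Na₂CO₃ supplies 2 eq, so 2101 / 2 = 1050 mol.
(b) Mass: 1050 mol × 106 g/mol = 111,400 g.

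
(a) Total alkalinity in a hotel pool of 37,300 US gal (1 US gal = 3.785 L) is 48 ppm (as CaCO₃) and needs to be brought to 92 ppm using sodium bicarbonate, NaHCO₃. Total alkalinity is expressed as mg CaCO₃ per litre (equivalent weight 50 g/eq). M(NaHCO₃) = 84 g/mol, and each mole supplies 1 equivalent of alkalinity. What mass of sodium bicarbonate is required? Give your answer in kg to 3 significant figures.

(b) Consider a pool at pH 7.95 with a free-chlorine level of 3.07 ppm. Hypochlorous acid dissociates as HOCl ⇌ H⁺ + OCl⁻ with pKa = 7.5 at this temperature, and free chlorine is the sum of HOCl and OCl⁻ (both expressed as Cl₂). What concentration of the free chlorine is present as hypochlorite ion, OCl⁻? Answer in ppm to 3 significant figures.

(a) Volume: 37,300 US gal × 3.785 L/gal = 141,180 L.
(a) Alkalinity to add: (92 − 48) = 44 mg/L as CaCO₃ × 141,180 L = 6212 g as CaCO₃.
(a) Equivalents: 6212 g ÷ 50 g/eq = 124.2 eq.
(a) NaHCO₃ supplies 1 eq per mole → 124.2 mol.
(a) Mass: 124.2 mol × 84 g/mol = 10,440 g.

(b) [OCl⁻]/[HOCl] = 10^(pH − pKa) = 10^(7.95 − 7.5) = 10^0.45 = 2.818.
(b) Fraction as HOCl = 1 / (1 + 2.818) = 0.2619.
(b) OCl⁻ = (1 − 0.2619) × 3.07 ppm = 2.266 ppm.

(a) 10.4 kg; (b) 2.27 ppm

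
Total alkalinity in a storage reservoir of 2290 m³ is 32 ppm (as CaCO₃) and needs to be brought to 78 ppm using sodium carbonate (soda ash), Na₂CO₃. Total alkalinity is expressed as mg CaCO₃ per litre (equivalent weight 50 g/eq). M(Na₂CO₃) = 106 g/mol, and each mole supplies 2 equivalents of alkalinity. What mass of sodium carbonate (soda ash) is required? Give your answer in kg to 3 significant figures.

Volume: 2290 m³ = 2,290,000 L.
Alkalinity to add: (78 − 32) = 46 mg/L as CaCO₃ × 2,290,000 L = 105,300 g as CaCO₃.
Equivalents: 105,300 g ÷ 50 g/eq = 2107 eq.
Each mole of Na₂CO₃ supplies 2 eq, so 2107 / 2 = 1053 mol.
Mass: 1053 mol × 106 g/mol = 111,700 g.

112 kg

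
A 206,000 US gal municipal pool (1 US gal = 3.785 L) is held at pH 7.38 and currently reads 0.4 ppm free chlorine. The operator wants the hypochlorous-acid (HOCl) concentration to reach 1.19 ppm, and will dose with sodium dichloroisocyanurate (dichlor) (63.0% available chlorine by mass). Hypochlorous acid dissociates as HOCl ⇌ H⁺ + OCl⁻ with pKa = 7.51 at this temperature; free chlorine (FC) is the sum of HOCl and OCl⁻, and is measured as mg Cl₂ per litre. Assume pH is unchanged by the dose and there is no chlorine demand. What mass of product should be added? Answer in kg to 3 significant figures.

Volume: 206,000 US gal × 3.785 L/gal = 779,710 L.
[OCl⁻]/[HOCl] = 10^(pH − pKa) = 10^(7.38 − 7.51) = 0.7413; fraction as HOCl = 1/(1 + 0.7413) = 0.5743.
Free chlorine required for 1.19 ppm HOCl: 1.19 / 0.5743 = 2.072 ppm.
FC to add: 2.072 − 0.4 = 1.672 mg/L as Cl₂.
Cl₂ equivalent: 1.672 mg/L × 779,710 L = 1304 g.
Product at 63.0% available Cl: 1304 / 0.63 = 2070 g.

2.07 kg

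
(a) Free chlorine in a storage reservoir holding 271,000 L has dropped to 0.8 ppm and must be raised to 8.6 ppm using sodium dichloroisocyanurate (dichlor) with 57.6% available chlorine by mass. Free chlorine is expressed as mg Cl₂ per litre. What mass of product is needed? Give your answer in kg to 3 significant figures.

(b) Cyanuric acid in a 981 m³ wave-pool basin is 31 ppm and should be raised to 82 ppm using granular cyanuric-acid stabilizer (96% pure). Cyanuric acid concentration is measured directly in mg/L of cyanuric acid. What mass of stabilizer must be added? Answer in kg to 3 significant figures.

(a) Chlorine deficit: 8.6 − 0.8 = 7.8 ppm = 7.8 mg/L as Cl₂.
(a) Cl₂ equivalent needed: 7.8 mg/L × 271,000 L = 2,114,000 mg = 2114 g.
(a) Product at 57.6% available chlorine: 2114 / 0.576 = 3670 g.

(b) Volume: 981 m³ = 981,000 L.
(b) CYA to add: (82 − 31) = 51 mg/L × 981,000 L = 50,030 g cyanuric acid.
(b) At 96% purity: 50,030 / 0.96 = 52,120 g product.

(a) 3.67 kg; (b) 52.1 kg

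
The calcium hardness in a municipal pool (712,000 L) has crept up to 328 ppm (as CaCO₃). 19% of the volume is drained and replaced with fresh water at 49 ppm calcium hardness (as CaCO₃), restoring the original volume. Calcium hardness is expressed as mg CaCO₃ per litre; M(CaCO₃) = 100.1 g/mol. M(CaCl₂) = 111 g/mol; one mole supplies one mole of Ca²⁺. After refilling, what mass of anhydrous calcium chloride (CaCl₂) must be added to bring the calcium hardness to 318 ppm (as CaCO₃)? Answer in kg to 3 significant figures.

After draining 19% and refilling: 328 × 0.81 + 49 × 0.19 = 274.99 ppm.
Deficit to target: 318 − 274.99 = 43.01 mg/L.
As CaCO₃: 43.01 mg/L × 712,000 L = 30,620 g; ÷ 100.1 = 305.9 mol Ca²⁺.
Mass: 305.9 × 111 = 33,960 g.

34.0 kg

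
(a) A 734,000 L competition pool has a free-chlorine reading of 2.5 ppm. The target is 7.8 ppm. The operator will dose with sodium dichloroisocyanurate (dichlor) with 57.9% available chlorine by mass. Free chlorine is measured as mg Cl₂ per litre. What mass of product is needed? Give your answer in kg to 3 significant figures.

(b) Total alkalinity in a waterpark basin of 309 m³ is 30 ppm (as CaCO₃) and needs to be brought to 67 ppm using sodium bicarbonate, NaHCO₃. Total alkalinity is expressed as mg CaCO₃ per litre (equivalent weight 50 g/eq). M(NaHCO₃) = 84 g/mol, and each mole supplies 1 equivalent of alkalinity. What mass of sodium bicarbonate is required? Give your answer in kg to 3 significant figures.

(a) Chlorine deficit: 7.8 − 2.5 = 5.3 ppm = 5.3 mg/L as Cl₂.
(a) Cl₂ equivalent needed: 5.3 mg/L × 734,000 L = 3,890,000 mg = 3890 g.
(a) Product at 57.9% available chlorine: 3890 / 0.579 = 6719 g.

(b) Volume: 309 m³ = 309,000 L.
(b) Alkalinity to add: (67 − 30) = 37 mg/L as CaCO₃ × 309,000 L = 11,430 g as CaCO₃.
(b) Equivalents: 11,430 g ÷ 50 g/eq = 228.7 eq.
(b) NaHCO₃ supplies 1 eq per mole → 228.7 mol.
(b) Mass: 228.7 mol × 84 g/mol = 19,210 g.

(a) 6.72 kg; (b) 19.2 kg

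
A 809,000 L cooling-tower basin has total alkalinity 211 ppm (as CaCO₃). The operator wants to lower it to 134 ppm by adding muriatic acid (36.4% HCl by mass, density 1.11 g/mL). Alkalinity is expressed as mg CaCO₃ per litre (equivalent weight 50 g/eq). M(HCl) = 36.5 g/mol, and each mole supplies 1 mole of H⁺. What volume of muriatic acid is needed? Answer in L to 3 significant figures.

Alkalinity to neutralize: (211 − 134) = 77 mg/L as CaCO₃ × 809,000 L = 62,290 g as CaCO₃.
Equivalents of H⁺ required: 62,290 ÷ 50 g/eq = 1246 eq = 1246 mol HCl.
Mass of HCl: 1246 × 36.5 = 45,470 g.
Mass of 36.4% solution: 45,470 / 0.364 = 124,900 g.
Volume: 124,900 g ÷ 1.11 g/mL = 112,500 mL.

113 L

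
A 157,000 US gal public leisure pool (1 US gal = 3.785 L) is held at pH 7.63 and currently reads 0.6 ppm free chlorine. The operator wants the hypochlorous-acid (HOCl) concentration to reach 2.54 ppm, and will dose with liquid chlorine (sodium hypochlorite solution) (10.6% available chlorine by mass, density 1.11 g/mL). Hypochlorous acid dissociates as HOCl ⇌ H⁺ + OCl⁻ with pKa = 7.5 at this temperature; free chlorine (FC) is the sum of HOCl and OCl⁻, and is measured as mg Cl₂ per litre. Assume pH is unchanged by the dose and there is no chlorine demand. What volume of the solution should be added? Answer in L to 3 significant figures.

27.1 L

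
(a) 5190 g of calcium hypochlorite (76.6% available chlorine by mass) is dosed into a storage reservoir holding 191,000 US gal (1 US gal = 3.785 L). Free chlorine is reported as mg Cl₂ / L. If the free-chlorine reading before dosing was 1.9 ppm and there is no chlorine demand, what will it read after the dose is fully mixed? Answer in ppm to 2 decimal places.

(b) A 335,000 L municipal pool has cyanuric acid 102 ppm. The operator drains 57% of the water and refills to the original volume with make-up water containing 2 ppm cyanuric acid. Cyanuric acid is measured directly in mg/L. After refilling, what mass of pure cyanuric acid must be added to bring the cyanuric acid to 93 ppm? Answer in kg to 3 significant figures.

(a) 7.40 ppm; (b) 16.1 kg

(a) Volume: 191,000 US gal × 3.785 L/gal = 722,935 L.
(a) Available chlorine delivered: 5190 g × 0.766 = 3976 g as Cl₂.
(a) Concentration rise: 3976 g / 722,935 L = 5.499 mg/L = 5.50 ppm.
(a) Final FC: 1.9 + 5.50 = 7.40 ppm.

(b) After draining 57% and refilling: 102 × 0.43 + 2 × 0.57 = 45 ppm.
(b) Deficit to target: 93 − 45 = 48 mg/L.
(b) Mass: 48 mg/L × 335,000 L = 16,080 g cyanuric acid.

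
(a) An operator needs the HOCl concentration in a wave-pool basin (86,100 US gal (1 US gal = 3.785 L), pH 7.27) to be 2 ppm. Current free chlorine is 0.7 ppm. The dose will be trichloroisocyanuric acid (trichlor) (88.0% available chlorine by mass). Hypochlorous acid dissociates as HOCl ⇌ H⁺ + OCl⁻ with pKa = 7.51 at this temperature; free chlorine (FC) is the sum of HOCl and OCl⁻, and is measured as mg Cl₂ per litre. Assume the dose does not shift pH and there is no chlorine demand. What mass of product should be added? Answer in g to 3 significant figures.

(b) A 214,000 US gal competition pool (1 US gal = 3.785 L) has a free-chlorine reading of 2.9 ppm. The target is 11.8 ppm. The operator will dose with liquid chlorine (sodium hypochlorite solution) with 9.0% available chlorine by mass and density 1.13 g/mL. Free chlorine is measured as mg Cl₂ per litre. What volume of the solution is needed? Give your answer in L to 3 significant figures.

(a) Volume: 86,100 US gal × 3.785 L/gal = 325,888 L.
(a) [OCl⁻]/[HOCl] = 10^(pH − pKa) = 10^(7.27 − 7.51) = 0.5754; fraction as HOCl = 1/(1 + 0.5754) = 0.6347.
(a) Free chlorine required for 2 ppm HOCl: 2 / 0.6347 = 3.151 ppm.
(a) FC to add: 3.151 − 0.7 = 2.451 mg/L as Cl₂.
(a) Cl₂ equivalent: 2.451 mg/L × 325,888 L = 798.7 g.
(a) Product at 88.0% available Cl: 798.7 / 0.88 = 907.6 g.

(b) Volume: 214,000 US gal × 3.785 L/gal = 809,990 L.
(b) Chlorine deficit: 11.8 − 2.9 = 8.9 ppm = 8.9 mg/L as Cl₂.
(b) Cl₂ equivalent needed: 8.9 mg/L × 809,990 L = 7,209,000 mg = 7209 g.
(b) Product at 9.0% available chlorine: 7209 / 0.09 = 80,100 g.
(b) Volume at density 1.13 g/mL: 80,100 g ÷ 1.13 g/mL = 70,880 mL.

(a) 908 g; (b) 70.9 L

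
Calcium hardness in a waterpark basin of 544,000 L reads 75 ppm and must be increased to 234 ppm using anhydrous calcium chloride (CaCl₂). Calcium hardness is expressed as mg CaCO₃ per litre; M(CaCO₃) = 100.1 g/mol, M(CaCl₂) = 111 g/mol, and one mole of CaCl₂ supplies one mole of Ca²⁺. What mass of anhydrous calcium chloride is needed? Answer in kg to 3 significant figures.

95.9 kg

Hardness to add: (234 − 75) = 159 mg/L as CaCO₃ × 544,000 L = 86,500 g as CaCO₃.
Moles of Ca²⁺ (1 mol Ca²⁺ ≡ 1 mol CaCO₃): 86,500 / 100.1 g/mol = 864.1 mol.
Mass of CaCl₂: 864.1 × 111 = 95,910 g.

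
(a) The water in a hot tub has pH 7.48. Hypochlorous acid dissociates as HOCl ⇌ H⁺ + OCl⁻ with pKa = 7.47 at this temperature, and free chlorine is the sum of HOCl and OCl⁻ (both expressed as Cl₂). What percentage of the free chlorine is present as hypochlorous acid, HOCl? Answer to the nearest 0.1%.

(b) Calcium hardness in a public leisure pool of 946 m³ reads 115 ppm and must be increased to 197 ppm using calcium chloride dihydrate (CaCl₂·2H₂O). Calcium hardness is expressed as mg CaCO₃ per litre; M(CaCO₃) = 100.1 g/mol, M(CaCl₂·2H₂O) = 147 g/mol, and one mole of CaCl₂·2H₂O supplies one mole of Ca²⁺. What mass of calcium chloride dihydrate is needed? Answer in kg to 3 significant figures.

(a) 49.4%; (b) 114 kg

(a) [OCl⁻]/[HOCl] = 10^(pH − pKa) = 10^(7.48 − 7.47) = 10^0.01 = 1.023.
(a) Fraction as HOCl = 1 / (1 + 1.023) = 0.4942.

(b) Volume: 946 m³ = 946,000 L.
(b) Hardness to add: (197 − 115) = 82 mg/L as CaCO₃ × 946,000 L = 77,570 g as CaCO₃.
(b) Moles of Ca²⁺ (1 mol Ca²⁺ ≡ 1 mol CaCO₃): 77,570 / 100.1 g/mol = 774.9 mol.
(b) Mass of CaCl₂·2H₂O: 774.9 × 147 = 113,900 g.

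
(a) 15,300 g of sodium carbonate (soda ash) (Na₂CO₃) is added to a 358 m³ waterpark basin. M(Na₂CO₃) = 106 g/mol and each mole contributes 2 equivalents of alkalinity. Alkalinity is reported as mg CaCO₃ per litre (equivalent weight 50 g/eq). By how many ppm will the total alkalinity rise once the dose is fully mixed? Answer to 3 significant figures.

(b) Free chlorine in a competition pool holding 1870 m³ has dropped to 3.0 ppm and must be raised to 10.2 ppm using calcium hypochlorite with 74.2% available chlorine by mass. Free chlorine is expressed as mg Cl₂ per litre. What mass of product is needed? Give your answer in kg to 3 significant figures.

(a) Volume: 358 m³ = 358,000 L.
(a) Moles of Na₂CO₃: 15,300 g ÷ 106 g/mol = 144.3 mol → 288.7 eq of alkalinity.
(a) As CaCO₃: 288.7 eq × 50 g/eq = 14,430 g.
(a) Rise: 14,430 g / 358,000 L × 1000 = 40.32 mg/L.

(b) Volume: 1870 m³ = 1,870,000 L.
(b) Chlorine deficit: 10.2 − 3.0 = 7.2 ppm = 7.2 mg/L as Cl₂.
(b) Cl₂ equivalent needed: 7.2 mg/L × 1,870,000 L = 13,460,000 mg = 13,460 g.
(b) Product at 74.2% available chlorine: 13,460 / 0.742 = 18,150 g.

(a) 40.3 ppm; (b) 18.1 kg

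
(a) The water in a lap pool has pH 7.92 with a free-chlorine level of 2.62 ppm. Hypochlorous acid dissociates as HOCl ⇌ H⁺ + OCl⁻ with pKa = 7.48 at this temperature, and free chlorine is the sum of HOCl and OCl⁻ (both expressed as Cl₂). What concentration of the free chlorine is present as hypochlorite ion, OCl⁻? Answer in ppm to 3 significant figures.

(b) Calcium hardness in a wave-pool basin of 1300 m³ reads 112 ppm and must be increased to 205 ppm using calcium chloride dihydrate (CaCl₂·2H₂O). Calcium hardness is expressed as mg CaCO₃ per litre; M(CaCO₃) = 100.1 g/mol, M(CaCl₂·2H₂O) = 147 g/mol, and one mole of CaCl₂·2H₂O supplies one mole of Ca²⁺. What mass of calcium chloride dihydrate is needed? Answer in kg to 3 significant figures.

(a) [OCl⁻]/[HOCl] = 10^(pH − pKa) = 10^(7.92 − 7.48) = 10^0.44 = 2.754.
(a) Fraction as HOCl = 1 / (1 + 2.754) = 0.2664.
(a) OCl⁻ = (1 − 0.2664) × 2.62 ppm = 1.922 ppm.

(b) Volume: 1300 m³ = 1,300,000 L.
(b) Hardness to add: (205 − 112) = 93 mg/L as CaCO₃ × 1,300,000 L = 120,900 g as CaCO₃.
(b) Moles of Ca²⁺ (1 mol Ca²⁺ ≡ 1 mol CaCO₃): 120,900 / 100.1 g/mol = 1208 mol.
(b) Mass of CaCl₂·2H₂O: 1208 × 147 = 177,500 g.

(a) 1.92 ppm; (b) 178 kg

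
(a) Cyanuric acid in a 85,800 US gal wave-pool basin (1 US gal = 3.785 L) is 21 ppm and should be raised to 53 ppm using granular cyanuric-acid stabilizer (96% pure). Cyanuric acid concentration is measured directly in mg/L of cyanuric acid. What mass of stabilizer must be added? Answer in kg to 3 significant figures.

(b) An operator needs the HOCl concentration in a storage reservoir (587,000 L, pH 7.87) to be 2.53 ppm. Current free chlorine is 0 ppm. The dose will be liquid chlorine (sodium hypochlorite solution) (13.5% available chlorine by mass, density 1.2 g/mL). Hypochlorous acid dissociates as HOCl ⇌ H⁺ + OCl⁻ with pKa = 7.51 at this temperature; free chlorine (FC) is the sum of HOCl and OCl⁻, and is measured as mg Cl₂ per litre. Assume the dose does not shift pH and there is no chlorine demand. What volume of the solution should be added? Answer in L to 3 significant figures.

(a) 10.8 kg; (b) 30.2 L

(a) Volume: 85,800 US gal × 3.785 L/gal = 324,753 L.
(a) CYA to add: (53 − 21) = 32 mg/L × 324,753 L = 10,390 g cyanuric acid.
(a) At 96% purity: 10,390 / 0.96 = 10,830 g product.

(b) [OCl⁻]/[HOCl] = 10^(pH − pKa) = 10^(7.87 − 7.51) = 2.291; fraction as HOCl = 1/(1 + 2.291) = 0.3039.
(b) Free chlorine required for 2.53 ppm HOCl: 2.53 / 0.3039 = 8.326 ppm.
(b) FC to add: 8.326 − 0 = 8.326 mg/L as Cl₂.
(b) Cl₂ equivalent: 8.326 mg/L × 587,000 L = 4887 g.
(b) Product at 13.5% available Cl: 4887 / 0.135 = 36,200 g.
(b) Volume: 36,200 g ÷ 1.2 g/mL = 30,170 mL.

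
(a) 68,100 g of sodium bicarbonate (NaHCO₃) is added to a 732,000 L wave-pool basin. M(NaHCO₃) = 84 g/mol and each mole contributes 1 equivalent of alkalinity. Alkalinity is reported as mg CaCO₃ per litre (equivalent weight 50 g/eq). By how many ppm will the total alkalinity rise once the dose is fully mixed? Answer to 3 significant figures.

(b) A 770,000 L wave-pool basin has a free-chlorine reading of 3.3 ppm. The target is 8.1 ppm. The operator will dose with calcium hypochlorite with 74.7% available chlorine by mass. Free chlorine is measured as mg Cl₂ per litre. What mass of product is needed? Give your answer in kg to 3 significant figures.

(a) Moles of NaHCO₃: 68,100 g ÷ 84 g/mol = 810.7 mol → 810.7 eq of alkalinity.
(a) As CaCO₃: 810.7 eq × 50 g/eq = 40,540 g.
(a) Rise: 40,540 g / 732,000 L × 1000 = 55.38 mg/L.

(b) Chlorine deficit: 8.1 − 3.3 = 4.8 ppm = 4.8 mg/L as Cl₂.
(b) Cl₂ equivalent needed: 4.8 mg/L × 770,000 L = 3,696,000 mg = 3696 g.
(b) Product at 74.7% available chlorine: 3696 / 0.747 = 4948 g.

(a) 55.4 ppm; (b) 4.95 kg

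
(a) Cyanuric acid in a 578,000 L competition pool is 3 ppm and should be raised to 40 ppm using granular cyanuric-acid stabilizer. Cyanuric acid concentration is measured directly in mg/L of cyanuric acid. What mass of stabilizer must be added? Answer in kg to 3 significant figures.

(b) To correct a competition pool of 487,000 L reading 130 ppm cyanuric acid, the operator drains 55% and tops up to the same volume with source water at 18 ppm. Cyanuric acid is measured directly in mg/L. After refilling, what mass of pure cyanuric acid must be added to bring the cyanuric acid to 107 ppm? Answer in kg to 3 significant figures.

(a) CYA to add: (40 − 3) = 37 mg/L × 578,000 L = 21,390 g cyanuric acid.

(b) After draining 55% and refilling: 130 × 0.45 + 18 × 0.55 = 68.4 ppm.
(b) Deficit to target: 107 − 68.4 = 38.6 mg/L.
(b) Mass: 38.6 mg/L × 487,000 L = 18,800 g cyanuric acid.

(a) 21.4 kg; (b) 18.8 kg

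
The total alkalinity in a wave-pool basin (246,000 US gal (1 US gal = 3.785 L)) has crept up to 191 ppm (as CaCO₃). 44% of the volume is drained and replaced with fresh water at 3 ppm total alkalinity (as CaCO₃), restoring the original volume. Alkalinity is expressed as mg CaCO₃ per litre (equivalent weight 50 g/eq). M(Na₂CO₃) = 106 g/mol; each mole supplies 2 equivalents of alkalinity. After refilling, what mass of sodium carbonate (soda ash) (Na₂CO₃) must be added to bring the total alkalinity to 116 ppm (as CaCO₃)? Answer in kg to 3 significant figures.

Volume: 246,000 US gal × 3.785 L/gal = 931,110 L.
After draining 44% and refilling: 191 × 0.56 + 3 × 0.44 = 108.28 ppm.
Deficit to target: 116 − 108.28 = 7.72 mg/L.
As CaCO₃: 7.72 mg/L × 931,110 L = 7188 g; ÷ 50 g/eq ÷ 2 = 71.88 mol Na₂CO₃.
Mass: 71.88 × 106 = 7619 g.

7.62 kg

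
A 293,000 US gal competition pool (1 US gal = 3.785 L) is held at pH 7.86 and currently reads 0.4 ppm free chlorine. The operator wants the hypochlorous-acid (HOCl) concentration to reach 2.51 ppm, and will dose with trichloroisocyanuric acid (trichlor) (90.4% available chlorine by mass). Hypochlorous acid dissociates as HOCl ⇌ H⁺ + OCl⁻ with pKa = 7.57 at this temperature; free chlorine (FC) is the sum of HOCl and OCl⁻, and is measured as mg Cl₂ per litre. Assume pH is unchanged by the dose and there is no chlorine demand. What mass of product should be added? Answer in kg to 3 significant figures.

Volume: 293,000 US gal × 3.785 L/gal = 1,109,005 L.
[OCl⁻]/[HOCl] = 10^(pH − pKa) = 10^(7.86 − 7.57) = 1.95; fraction as HOCl = 1/(1 + 1.95) = 0.339.
Free chlorine required for 2.51 ppm HOCl: 2.51 / 0.339 = 7.404 ppm.
FC to add: 7.404 − 0.4 = 7.004 mg/L as Cl₂.
Cl₂ equivalent: 7.004 mg/L × 1,109,005 L = 7768 g.
Product at 90.4% available Cl: 7768 / 0.904 = 8592 g.

8.59 kg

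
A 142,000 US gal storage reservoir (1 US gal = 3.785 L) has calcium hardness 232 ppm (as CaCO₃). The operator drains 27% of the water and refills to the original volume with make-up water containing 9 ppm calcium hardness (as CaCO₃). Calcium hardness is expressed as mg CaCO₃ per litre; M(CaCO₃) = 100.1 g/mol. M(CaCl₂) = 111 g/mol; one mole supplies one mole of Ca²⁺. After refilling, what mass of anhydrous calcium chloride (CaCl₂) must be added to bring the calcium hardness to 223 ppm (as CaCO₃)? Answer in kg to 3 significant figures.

30.5 kg

Volume: 142,000 US gal × 3.785 L/gal = 537,470 L.
After draining 27% and refilling: 232 × 0.73 + 9 × 0.27 = 171.79 ppm.
Deficit to target: 223 − 171.79 = 51.21 mg/L.
As CaCO₃: 51.21 mg/L × 537,470 L = 27,520 g; ÷ 100.1 = 275 mol Ca²⁺.
Mass: 275 × 111 = 30,520 g.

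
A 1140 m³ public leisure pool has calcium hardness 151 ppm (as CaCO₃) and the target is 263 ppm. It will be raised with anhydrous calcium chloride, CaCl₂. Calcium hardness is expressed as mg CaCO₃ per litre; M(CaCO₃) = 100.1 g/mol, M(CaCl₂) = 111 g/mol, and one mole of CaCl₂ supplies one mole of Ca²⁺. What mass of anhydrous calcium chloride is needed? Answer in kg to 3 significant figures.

142 kg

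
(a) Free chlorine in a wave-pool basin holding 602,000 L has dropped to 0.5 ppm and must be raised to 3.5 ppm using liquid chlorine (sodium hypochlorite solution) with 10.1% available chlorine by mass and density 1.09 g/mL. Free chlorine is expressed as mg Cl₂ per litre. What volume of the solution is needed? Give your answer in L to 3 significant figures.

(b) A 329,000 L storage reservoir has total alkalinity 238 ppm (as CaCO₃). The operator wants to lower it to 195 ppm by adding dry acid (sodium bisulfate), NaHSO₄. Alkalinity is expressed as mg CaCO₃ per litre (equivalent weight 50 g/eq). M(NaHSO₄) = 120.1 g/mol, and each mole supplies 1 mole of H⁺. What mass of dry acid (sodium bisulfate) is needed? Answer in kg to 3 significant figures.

(a) Chlorine deficit: 3.5 − 0.5 = 3 ppm = 3 mg/L as Cl₂.
(a) Cl₂ equivalent needed: 3 mg/L × 602,000 L = 1,806,000 mg = 1806 g.
(a) Product at 10.1% available chlorine: 1806 / 0.101 = 17,880 g.
(a) Volume at density 1.09 g/mL: 17,880 g ÷ 1.09 g/mL = 16,400 mL.

(b) Alkalinity to neutralize: (238 − 195) = 43 mg/L as CaCO₃ × 329,000 L = 14,150 g as CaCO₃.
(b) Equivalents of H⁺ required: 14,150 ÷ 50 g/eq = 282.9 eq = 282.9 mol NaHSO₄.
(b) Mass of NaHSO₄: 282.9 × 120.1 = 33,980 g.

(a) 16.4 L; (b) 34.0 kg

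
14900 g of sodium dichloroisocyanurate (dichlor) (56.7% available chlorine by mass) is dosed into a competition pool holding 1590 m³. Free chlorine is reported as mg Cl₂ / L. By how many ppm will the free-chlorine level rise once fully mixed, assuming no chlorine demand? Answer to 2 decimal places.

5.31 ppm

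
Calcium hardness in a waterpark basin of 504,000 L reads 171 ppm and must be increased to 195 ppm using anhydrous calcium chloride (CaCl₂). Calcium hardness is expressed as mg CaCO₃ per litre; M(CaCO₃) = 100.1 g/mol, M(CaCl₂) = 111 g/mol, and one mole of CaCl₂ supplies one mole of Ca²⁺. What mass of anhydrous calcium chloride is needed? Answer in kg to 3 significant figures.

Hardness to add: (195 − 171) = 24 mg/L as CaCO₃ × 504,000 L = 12,100 g as CaCO₃.
Moles of Ca²⁺ (1 mol Ca²⁺ ≡ 1 mol CaCO₃): 12,100 / 100.1 g/mol = 120.8 mol.
Mass of CaCl₂: 120.8 × 111 = 13,410 g.

13.4 kg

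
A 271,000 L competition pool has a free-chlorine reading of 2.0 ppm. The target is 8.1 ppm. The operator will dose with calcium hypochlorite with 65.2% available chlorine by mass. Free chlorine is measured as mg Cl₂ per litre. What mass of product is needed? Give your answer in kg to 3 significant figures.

Chlorine deficit: 8.1 − 2.0 = 6.1 ppm = 6.1 mg/L as Cl₂.
Cl₂ equivalent needed: 6.1 mg/L × 271,000 L = 1,653,000 mg = 1653 g.
Product at 65.2% available chlorine: 1653 / 0.652 = 2535 g.

2.54 kg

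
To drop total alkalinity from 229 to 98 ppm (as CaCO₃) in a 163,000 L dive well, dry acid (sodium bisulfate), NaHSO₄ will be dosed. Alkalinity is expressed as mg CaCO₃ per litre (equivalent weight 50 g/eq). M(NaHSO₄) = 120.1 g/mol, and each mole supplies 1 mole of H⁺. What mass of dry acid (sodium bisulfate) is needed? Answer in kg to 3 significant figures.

51.3 kg

Alkalinity to neutralize: (229 − 98) = 131 mg/L as CaCO₃ × 163,000 L = 21,350 g as CaCO₃.
Equivalents of H⁺ required: 21,350 ÷ 50 g/eq = 427.1 eq = 427.1 mol NaHSO₄.
Mass of NaHSO₄: 427.1 × 120.1 = 51,290 g.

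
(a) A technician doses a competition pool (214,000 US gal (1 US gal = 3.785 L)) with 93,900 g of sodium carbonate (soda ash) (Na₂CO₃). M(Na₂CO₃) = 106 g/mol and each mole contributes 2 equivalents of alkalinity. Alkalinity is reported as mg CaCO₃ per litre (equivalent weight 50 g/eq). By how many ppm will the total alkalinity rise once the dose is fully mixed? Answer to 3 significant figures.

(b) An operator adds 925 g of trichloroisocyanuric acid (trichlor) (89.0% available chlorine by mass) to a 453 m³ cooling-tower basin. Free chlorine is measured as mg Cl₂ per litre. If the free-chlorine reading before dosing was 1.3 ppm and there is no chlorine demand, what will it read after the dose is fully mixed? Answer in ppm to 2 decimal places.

(a) 109 ppm; (b) 3.12 ppm

(a) Volume: 214,000 US gal × 3.785 L/gal = 809,990 L.
(a) Moles of Na₂CO₃: 93,900 g ÷ 106 g/mol = 885.8 mol → 1772 eq of alkalinity.
(a) As CaCO₃: 1772 eq × 50 g/eq = 88,580 g.
(a) Rise: 88,580 g / 809,990 L × 1000 = 109.4 mg/L.

(b) Volume: 453 m³ = 453,000 L.
(b) Available chlorine delivered: 925 g × 0.89 = 823.2 g as Cl₂.
(b) Concentration rise: 823.2 g / 453,000 L = 1.817 mg/L = 1.82 ppm.
(b) Final FC: 1.3 + 1.82 = 3.12 ppm.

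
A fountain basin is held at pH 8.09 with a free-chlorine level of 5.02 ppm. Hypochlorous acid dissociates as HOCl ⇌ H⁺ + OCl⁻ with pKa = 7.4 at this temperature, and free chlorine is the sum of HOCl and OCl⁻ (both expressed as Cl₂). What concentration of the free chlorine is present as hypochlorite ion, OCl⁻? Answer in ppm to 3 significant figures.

[OCl⁻]/[HOCl] = 10^(pH − pKa) = 10^(8.09 − 7.4) = 10^0.69 = 4.898.
Fraction as HOCl = 1 / (1 + 4.898) = 0.1696.
OCl⁻ = (1 − 0.1696) × 5.02 ppm = 4.169 ppm.

4.17 ppm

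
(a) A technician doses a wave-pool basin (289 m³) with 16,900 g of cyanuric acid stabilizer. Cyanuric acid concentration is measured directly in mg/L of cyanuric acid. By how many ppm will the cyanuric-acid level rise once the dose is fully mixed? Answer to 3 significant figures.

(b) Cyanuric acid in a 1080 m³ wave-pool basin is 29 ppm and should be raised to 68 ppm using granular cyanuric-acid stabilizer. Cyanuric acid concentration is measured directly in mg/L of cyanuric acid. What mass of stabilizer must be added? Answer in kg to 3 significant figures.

(a) 58.5 ppm; (b) 42.1 kg

(a) Volume: 289 m³ = 289,000 L.
(a) Rise: 16,900 g / 289,000 L × 1000 = 58.48 mg/L.

(b) Volume: 1080 m³ = 1,080,000 L.
(b) CYA to add: (68 − 29) = 39 mg/L × 1,080,000 L = 42,120 g cyanuric acid.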